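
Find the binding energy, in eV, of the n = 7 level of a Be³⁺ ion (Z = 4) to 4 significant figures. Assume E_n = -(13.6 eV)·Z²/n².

4.441 eV

E_n = −13.6 Z²/n² = −217.6/n² eV for Z = 4.
E_7 = −217.6/49 = −4.441 eV, so ionization (to E = 0) requires 4.441 eV.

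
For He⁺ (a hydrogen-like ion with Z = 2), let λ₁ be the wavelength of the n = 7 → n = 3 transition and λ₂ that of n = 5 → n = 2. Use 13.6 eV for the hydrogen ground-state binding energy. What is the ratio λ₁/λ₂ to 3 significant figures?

2.32

λ ∝ 1/ΔE ∝ 1/(1/n_f² − 1/n_i²), and the Z² and hc factors cancel in the ratio.
λ₁/λ₂ = (1/2² − 1/5²)/(1/3² − 1/7²) = 0.2100/0.09070 = 2.32.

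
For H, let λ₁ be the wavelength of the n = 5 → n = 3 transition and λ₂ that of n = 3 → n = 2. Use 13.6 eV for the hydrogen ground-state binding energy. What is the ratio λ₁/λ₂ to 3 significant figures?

λ ∝ 1/ΔE ∝ 1/(1/n_f² − 1/n_i²), and the Z² and hc factors cancel in the ratio.
λ₁/λ₂ = (1/2² − 1/3²)/(1/3² − 1/5²) = 0.1389/0.07111 = 1.95.

1.95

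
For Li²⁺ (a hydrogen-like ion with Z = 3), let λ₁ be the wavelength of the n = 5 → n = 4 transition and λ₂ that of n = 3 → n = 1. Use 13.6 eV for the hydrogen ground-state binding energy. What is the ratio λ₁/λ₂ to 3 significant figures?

λ ∝ 1/ΔE ∝ 1/(1/n_f² − 1/n_i²), and the Z² and hc factors cancel in the ratio.
λ₁/λ₂ = (1/1² − 1/3²)/(1/4² − 1/5²) = 0.8889/0.02250 = 39.5.

39.5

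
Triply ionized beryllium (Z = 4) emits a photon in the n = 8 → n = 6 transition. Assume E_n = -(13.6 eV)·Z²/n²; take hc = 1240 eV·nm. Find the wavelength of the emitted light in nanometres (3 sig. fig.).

For Z = 4 the level energies scale as Z², so the effective Rydberg energy is 13.6 × 16 = 217.6 eV.
ΔE = 217.6 × (1/6² − 1/8²) = 217.6 × 0.01215 = 2.644 eV.
λ = hc/ΔE = 1240 / 2.644 = 469 nm.

469 nm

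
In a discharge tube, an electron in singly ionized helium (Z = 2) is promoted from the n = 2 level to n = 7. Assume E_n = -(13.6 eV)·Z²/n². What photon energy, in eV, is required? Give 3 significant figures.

The Bohr energies scale as Z², so for Z = 2: E_n = −54.40/n² eV.
E_7 = −54.40/49 = −1.110 eV and E_2 = −54.40/4 = −13.60 eV.
The photon energy is |E_7 − E_2| = 12.5 eV.

12.5 eV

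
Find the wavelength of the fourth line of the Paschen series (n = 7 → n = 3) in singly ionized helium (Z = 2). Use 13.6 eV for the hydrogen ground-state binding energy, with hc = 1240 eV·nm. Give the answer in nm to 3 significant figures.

The Paschen series terminates on n_f = 3; the fourth line has n_i = 3+4 = 7.
ΔE = 54.40 × (1/3² − 1/7²) = 4.934 eV.
λ = 1240 / 4.934 = 251 nm.

251 nm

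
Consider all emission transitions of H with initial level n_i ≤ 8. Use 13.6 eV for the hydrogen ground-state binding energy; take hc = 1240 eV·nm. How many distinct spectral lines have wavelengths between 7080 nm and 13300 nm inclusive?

3

Enumerate all n_i → n_f pairs with 1 ≤ n_f < n_i ≤ 8 and compute λ = 1240 / [13.6·1·(1/n_f² − 1/n_i²)].
Lines falling in [7080, 13300] nm: 6→5 (7460 nm), 8→6 (7503 nm), 7→6 (12370 nm).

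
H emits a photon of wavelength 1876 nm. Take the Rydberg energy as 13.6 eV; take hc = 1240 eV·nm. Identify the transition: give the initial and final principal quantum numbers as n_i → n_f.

The photon energy is ΔE = hc/λ = 1240 / 1876 = 0.6610 eV.
With Z = 1, ΔE = 13.60 × (1/n_f² − 1/n_i²), so 1/n_f² − 1/n_i² = 0.04860.
Trying n_f = 3 gives 1/n_i² = 0.06251, i.e. n_i ≈ 4; this pair matches.

n_i = 4, n_f = 3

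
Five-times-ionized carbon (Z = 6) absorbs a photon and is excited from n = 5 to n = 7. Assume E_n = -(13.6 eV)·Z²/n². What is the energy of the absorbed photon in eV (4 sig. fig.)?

9.592 eV

The Bohr energies scale as Z², so for Z = 6: E_n = −489.6/n² eV.
E_7 = −489.6/49 = −9.992 eV and E_5 = −489.6/25 = −19.58 eV.
The photon energy is |E_7 − E_5| = 9.592 eV.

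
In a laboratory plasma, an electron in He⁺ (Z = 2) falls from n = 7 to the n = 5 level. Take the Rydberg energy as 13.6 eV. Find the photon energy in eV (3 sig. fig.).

1.07 eV

The Bohr energies scale as Z², so for Z = 2: E_n = −54.40/n² eV.
E_7 = −54.40/49 = −1.110 eV and E_5 = −54.40/25 = −2.176 eV.
The photon energy is |E_7 − E_5| = 1.07 eV.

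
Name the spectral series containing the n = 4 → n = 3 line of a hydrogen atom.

Paschen

The series is set by the lower level: n_f = 3 is the Paschen series.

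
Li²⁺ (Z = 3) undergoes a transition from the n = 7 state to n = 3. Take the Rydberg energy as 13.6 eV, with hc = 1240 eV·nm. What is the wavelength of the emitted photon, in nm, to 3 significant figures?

For Z = 3 the level energies scale as Z², so the effective Rydberg energy is 13.6 × 9 = 122.4 eV.
ΔE = 122.4 × (1/3² − 1/7²) = 122.4 × 0.09070 = 11.10 eV.
λ = hc/ΔE = 1240 / 11.10 = 112 nm.

112 nm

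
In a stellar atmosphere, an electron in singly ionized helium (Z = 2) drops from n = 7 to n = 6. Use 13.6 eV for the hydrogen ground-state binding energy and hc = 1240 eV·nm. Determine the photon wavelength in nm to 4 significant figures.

3093 nm

For Z = 2 the level energies scale as Z², so the effective Rydberg energy is 13.6 × 4 = 54.40 eV.
ΔE = 54.40 × (1/6² − 1/7²) = 54.40 × 0.007370 = 0.4009 eV.
λ = hc/ΔE = 1240 / 0.4009 = 3093 nm.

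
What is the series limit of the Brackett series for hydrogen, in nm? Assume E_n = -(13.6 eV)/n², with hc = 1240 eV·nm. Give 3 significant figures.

The Brackett series has lower level n_f = 4; the series limit corresponds to n_i → ∞.
ΔE_max = 13.6 × 1 / 4² = 0.8500 eV.
λ_min = 1240 / 0.8500 = 1460 nm.

1460 nm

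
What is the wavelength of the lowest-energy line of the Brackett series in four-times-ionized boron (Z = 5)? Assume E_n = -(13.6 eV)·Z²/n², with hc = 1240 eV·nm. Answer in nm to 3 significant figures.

The Brackett series terminates on n_f = 4; the first line has n_i = 4+1 = 5.
ΔE = 340.0 × (1/4² − 1/5²) = 7.650 eV.
λ = 1240 / 7.650 = 162 nm.

162 nm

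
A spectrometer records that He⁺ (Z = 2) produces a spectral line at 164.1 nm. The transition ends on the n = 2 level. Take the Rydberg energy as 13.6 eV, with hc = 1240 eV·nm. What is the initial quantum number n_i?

n_i = 3

The photon energy is ΔE = hc/λ = 1240 / 164.1 = 7.556 eV.
With Z = 2, ΔE = 54.40 × (1/n_f² − 1/n_i²), so 1/n_f² − 1/n_i² = 0.1389.
With n_f = 2: 1/n_i² = 1/4 − 0.1389 = 0.1111, so n_i ≈ 3.00.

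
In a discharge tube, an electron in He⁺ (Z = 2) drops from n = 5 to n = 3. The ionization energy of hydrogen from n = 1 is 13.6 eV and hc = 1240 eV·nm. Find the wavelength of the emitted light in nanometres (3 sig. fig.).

For Z = 2 the level energies scale as Z², so the effective Rydberg energy is 13.6 × 4 = 54.40 eV.
ΔE = 54.40 × (1/3² − 1/5²) = 54.40 × 0.07111 = 3.868 eV.
λ = hc/ΔE = 1240 / 3.868 = 321 nm.

321 nm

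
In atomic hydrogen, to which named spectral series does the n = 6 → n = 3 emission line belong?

Paschen

The series is set by the lower level: n_f = 3 is the Paschen series.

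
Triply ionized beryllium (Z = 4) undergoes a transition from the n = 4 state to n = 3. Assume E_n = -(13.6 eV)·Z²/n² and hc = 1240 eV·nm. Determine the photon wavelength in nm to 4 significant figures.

117.2 nm

For Z = 4 the level energies scale as Z², so the effective Rydberg energy is 13.6 × 16 = 217.6 eV.
ΔE = 217.6 × (1/3² − 1/4²) = 217.6 × 0.04861 = 10.58 eV.
λ = hc/ΔE = 1240 / 10.58 = 117.2 nm.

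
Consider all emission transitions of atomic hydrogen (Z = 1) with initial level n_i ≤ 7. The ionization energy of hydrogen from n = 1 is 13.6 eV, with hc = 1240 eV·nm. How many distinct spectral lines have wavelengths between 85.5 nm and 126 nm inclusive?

Enumerate all n_i → n_f pairs with 1 ≤ n_f < n_i ≤ 7 and compute λ = 1240 / [13.6·1·(1/n_f² − 1/n_i²)].
Lines falling in [85.5, 126] nm: 7→1 (93.08 nm), 6→1 (93.78 nm), 5→1 (94.98 nm), 4→1 (97.25 nm), 3→1 (102.6 nm), 2→1 (121.6 nm).

6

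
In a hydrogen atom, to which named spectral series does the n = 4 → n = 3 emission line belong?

Paschen

The series is set by the lower level: n_f = 3 is the Paschen series.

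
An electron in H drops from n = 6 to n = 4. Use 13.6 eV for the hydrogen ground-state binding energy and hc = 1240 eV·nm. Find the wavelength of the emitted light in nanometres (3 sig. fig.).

2630 nm

ΔE = 13.60 × (1/4² − 1/6²) = 13.60 × 0.03472 = 0.4722 eV.
λ = hc/ΔE = 1240 / 0.4722 = 2630 nm.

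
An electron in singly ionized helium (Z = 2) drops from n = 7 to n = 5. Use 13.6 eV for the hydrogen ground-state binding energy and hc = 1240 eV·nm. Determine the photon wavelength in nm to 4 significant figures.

1163 nm

For Z = 2 the level energies scale as Z², so the effective Rydberg energy is 13.6 × 4 = 54.40 eV.
ΔE = 54.40 × (1/5² − 1/7²) = 54.40 × 0.01959 = 1.066 eV.
λ = hc/ΔE = 1240 / 1.066 = 1163 nm.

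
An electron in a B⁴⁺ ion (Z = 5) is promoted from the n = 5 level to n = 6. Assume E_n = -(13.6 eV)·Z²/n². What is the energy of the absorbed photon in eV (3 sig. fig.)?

4.16 eV

The Bohr energies scale as Z², so for Z = 5: E_n = −340.0/n² eV.
E_6 = −340.0/36 = −9.444 eV and E_5 = −340.0/25 = −13.60 eV.
The photon energy is |E_6 − E_5| = 4.16 eV.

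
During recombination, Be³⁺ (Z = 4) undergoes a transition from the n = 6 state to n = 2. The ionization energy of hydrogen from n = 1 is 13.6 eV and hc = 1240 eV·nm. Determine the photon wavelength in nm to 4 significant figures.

25.64 nm

For Z = 4 the level energies scale as Z², so the effective Rydberg energy is 13.6 × 16 = 217.6 eV.
ΔE = 217.6 × (1/2² − 1/6²) = 217.6 × 0.2222 = 48.36 eV.
λ = hc/ΔE = 1240 / 48.36 = 25.64 nm.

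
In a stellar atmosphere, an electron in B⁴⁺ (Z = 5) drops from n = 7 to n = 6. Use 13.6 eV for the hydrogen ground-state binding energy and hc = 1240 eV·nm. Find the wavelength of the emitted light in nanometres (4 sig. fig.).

For Z = 5 the level energies scale as Z², so the effective Rydberg energy is 13.6 × 25 = 340.0 eV.
ΔE = 340.0 × (1/6² − 1/7²) = 340.0 × 0.007370 = 2.506 eV.
λ = hc/ΔE = 1240 / 2.506 = 494.9 nm.

494.9 nm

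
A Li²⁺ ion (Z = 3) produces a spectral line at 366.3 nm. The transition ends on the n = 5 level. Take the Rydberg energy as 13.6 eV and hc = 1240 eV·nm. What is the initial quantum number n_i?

The photon energy is ΔE = hc/λ = 1240 / 366.3 = 3.385 eV.
With Z = 3, ΔE = 122.4 × (1/n_f² − 1/n_i²), so 1/n_f² − 1/n_i² = 0.02766.
With n_f = 5: 1/n_i² = 1/25 − 0.02766 = 0.01234, so n_i ≈ 9.00.

n_i = 9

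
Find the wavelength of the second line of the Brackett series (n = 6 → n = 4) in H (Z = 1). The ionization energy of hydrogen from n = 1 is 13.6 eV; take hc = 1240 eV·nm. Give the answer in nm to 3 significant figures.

The Brackett series terminates on n_f = 4; the second line has n_i = 4+2 = 6.
ΔE = 13.60 × (1/4² − 1/6²) = 0.4722 eV.
λ = 1240 / 0.4722 = 2630 nm.

2630 nm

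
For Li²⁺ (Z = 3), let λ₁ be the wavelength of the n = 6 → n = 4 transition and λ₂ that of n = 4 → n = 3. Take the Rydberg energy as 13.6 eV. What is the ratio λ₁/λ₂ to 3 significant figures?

λ ∝ 1/ΔE ∝ 1/(1/n_f² − 1/n_i²), and the Z² and hc factors cancel in the ratio.
λ₁/λ₂ = (1/3² − 1/4²)/(1/4² − 1/6²) = 0.04861/0.03472 = 1.40.

1.40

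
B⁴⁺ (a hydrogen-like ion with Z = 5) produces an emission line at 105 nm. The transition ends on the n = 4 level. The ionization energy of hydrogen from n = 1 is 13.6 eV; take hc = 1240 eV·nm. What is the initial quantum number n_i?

The photon energy is ΔE = hc/λ = 1240 / 105 = 11.81 eV.
With Z = 5, ΔE = 340.0 × (1/n_f² − 1/n_i²), so 1/n_f² − 1/n_i² = 0.03473.
With n_f = 4: 1/n_i² = 1/16 − 0.03473 = 0.02777, so n_i ≈ 6.00.

n_i = 6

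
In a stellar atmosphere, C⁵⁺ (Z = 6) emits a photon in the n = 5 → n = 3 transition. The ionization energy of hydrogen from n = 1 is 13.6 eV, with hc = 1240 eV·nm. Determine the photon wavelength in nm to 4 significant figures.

For Z = 6 the level energies scale as Z², so the effective Rydberg energy is 13.6 × 36 = 489.6 eV.
ΔE = 489.6 × (1/3² − 1/5²) = 489.6 × 0.07111 = 34.82 eV.
λ = hc/ΔE = 1240 / 34.82 = 35.62 nm.

35.62 nm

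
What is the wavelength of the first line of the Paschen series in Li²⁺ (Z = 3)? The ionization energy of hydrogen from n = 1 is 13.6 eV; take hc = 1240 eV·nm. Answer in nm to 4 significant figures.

The Paschen series terminates on n_f = 3; the first line has n_i = 3+1 = 4.
ΔE = 122.4 × (1/3² − 1/4²) = 5.950 eV.
λ = 1240 / 5.950 = 208.4 nm.

208.4 nm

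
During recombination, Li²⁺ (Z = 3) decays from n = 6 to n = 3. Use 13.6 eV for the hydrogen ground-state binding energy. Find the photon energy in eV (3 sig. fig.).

10.2 eV

The Bohr energies scale as Z², so for Z = 3: E_n = −122.4/n² eV.
E_6 = −122.4/36 = −3.400 eV and E_3 = −122.4/9 = −13.60 eV.
The photon energy is |E_6 − E_3| = 10.2 eV.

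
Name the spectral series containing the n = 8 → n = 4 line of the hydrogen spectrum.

The series is set by the lower level: n_f = 4 is the Brackett series.

Brackett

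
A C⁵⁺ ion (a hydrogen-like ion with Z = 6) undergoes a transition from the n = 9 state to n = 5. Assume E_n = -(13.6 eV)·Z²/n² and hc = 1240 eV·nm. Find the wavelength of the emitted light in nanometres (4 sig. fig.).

91.58 nm

For Z = 6 the level energies scale as Z², so the effective Rydberg energy is 13.6 × 36 = 489.6 eV.
ΔE = 489.6 × (1/5² − 1/9²) = 489.6 × 0.02765 = 13.54 eV.
λ = hc/ΔE = 1240 / 13.54 = 91.58 nm.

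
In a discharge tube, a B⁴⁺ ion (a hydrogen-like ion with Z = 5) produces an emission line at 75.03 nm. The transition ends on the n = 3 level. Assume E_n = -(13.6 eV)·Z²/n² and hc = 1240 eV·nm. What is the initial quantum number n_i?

The photon energy is ΔE = hc/λ = 1240 / 75.03 = 16.53 eV.
With Z = 5, ΔE = 340.0 × (1/n_f² − 1/n_i²), so 1/n_f² − 1/n_i² = 0.04861.
With n_f = 3: 1/n_i² = 1/9 − 0.04861 = 0.06250, so n_i ≈ 4.00.

n_i = 4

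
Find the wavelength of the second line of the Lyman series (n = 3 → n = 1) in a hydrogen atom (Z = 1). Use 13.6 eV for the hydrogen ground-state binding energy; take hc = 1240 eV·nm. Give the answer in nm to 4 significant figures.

102.6 nm

The Lyman series terminates on n_f = 1; the second line has n_i = 1+2 = 3.
ΔE = 13.60 × (1/1² − 1/3²) = 12.09 eV.
λ = 1240 / 12.09 = 102.6 nm.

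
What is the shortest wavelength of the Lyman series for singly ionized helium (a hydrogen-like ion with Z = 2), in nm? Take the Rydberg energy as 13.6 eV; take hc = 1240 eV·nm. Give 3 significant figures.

The Lyman series has lower level n_f = 1; the series limit corresponds to n_i → ∞.
ΔE_max = 13.6 × 4 / 1² = 54.40 eV.
λ_min = 1240 / 54.40 = 22.8 nm.

22.8 nm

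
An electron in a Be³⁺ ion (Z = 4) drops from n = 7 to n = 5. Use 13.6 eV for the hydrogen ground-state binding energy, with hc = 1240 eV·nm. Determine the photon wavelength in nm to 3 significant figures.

For Z = 4 the level energies scale as Z², so the effective Rydberg energy is 13.6 × 16 = 217.6 eV.
ΔE = 217.6 × (1/5² − 1/7²) = 217.6 × 0.01959 = 4.263 eV.
λ = hc/ΔE = 1240 / 4.263 = 291 nm.

291 nm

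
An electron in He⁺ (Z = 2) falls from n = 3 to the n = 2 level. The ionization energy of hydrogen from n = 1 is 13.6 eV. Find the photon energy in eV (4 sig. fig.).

7.556 eV

The Bohr energies scale as Z², so for Z = 2: E_n = −54.40/n² eV.
E_3 = −54.40/9 = −6.044 eV and E_2 = −54.40/4 = −13.60 eV.
The photon energy is |E_3 − E_2| = 7.556 eV.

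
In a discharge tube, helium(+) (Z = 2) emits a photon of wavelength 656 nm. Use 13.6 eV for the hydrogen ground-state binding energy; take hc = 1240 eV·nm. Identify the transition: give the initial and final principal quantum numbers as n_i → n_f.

n_i = 6, n_f = 4

The photon energy is ΔE = hc/λ = 1240 / 656 = 1.890 eV.
With Z = 2, ΔE = 54.40 × (1/n_f² − 1/n_i²), so 1/n_f² − 1/n_i² = 0.03475.
Trying n_f = 4 gives 1/n_i² = 0.02775, i.e. n_i ≈ 6; this pair matches.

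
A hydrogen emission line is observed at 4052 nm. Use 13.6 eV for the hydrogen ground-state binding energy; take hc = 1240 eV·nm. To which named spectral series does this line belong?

ΔE = 1240/4052 = 0.3060 eV.
This matches 13.6 × (1/4² − 1/5²), so n_f = 4: the Brackett series.

Brackett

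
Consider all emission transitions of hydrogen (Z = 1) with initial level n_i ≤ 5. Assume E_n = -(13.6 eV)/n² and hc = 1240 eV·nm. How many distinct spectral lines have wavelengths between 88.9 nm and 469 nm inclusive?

5

Enumerate all n_i → n_f pairs with 1 ≤ n_f < n_i ≤ 5 and compute λ = 1240 / [13.6·1·(1/n_f² − 1/n_i²)].
Lines falling in [88.9, 469] nm: 5→1 (94.98 nm), 4→1 (97.25 nm), 3→1 (102.6 nm), 2→1 (121.6 nm), 5→2 (434.2 nm).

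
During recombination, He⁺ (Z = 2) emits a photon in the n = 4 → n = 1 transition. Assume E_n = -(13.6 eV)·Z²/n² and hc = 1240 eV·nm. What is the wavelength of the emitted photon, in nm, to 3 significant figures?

24.3 nm

For Z = 2 the level energies scale as Z², so the effective Rydberg energy is 13.6 × 4 = 54.40 eV.
ΔE = 54.40 × (1/1² − 1/4²) = 54.40 × 0.9375 = 51.00 eV.
λ = hc/ΔE = 1240 / 51.00 = 24.3 nm.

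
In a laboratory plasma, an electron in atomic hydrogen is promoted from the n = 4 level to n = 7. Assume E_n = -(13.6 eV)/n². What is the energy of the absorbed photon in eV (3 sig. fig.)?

E_7 = −13.60/49 = −0.2776 eV and E_4 = −13.60/16 = −0.8500 eV.
The photon energy is |E_7 − E_4| = 0.572 eV.

0.572 eV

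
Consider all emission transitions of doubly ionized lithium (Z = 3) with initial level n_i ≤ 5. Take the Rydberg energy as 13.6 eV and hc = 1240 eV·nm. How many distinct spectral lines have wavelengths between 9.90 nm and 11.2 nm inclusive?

2

Enumerate all n_i → n_f pairs with 1 ≤ n_f < n_i ≤ 5 and compute λ = 1240 / [13.6·9·(1/n_f² − 1/n_i²)].
Lines falling in [9.90, 11.2] nm: 5→1 (10.55 nm), 4→1 (10.81 nm).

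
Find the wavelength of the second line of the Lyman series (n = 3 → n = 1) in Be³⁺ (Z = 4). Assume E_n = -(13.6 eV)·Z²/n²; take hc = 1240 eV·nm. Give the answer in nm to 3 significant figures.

6.41 nm

The Lyman series terminates on n_f = 1; the second line has n_i = 1+2 = 3.
ΔE = 217.6 × (1/1² − 1/3²) = 193.4 eV.
λ = 1240 / 193.4 = 6.41 nm.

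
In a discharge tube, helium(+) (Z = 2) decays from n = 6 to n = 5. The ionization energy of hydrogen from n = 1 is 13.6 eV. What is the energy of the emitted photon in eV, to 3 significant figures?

The Bohr energies scale as Z², so for Z = 2: E_n = −54.40/n² eV.
E_6 = −54.40/36 = −1.511 eV and E_5 = −54.40/25 = −2.176 eV.
The photon energy is |E_6 − E_5| = 0.665 eV.

0.665 eV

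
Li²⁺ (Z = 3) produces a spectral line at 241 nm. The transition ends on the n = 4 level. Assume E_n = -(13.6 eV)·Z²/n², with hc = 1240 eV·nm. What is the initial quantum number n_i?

The photon energy is ΔE = hc/λ = 1240 / 241 = 5.145 eV.
With Z = 3, ΔE = 122.4 × (1/n_f² − 1/n_i²), so 1/n_f² − 1/n_i² = 0.04204.
With n_f = 4: 1/n_i² = 1/16 − 0.04204 = 0.02046, so n_i ≈ 6.99.

n_i = 7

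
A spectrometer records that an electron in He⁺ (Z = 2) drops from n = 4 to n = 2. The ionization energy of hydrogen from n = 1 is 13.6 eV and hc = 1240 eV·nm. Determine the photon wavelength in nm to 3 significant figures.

For Z = 2 the level energies scale as Z², so the effective Rydberg energy is 13.6 × 4 = 54.40 eV.
ΔE = 54.40 × (1/2² − 1/4²) = 54.40 × 0.1875 = 10.20 eV.
λ = hc/ΔE = 1240 / 10.20 = 122 nm.

122 nm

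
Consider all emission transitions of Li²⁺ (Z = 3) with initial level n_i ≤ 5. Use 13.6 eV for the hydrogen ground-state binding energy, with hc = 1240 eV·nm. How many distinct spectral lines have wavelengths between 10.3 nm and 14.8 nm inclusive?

4

Enumerate all n_i → n_f pairs with 1 ≤ n_f < n_i ≤ 5 and compute λ = 1240 / [13.6·9·(1/n_f² − 1/n_i²)].
Lines falling in [10.3, 14.8] nm: 5→1 (10.55 nm), 4→1 (10.81 nm), 3→1 (11.40 nm), 2→1 (13.51 nm).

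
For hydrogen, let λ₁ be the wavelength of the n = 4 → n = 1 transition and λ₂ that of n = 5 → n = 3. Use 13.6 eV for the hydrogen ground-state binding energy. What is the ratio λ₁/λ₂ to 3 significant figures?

0.0759

λ ∝ 1/ΔE ∝ 1/(1/n_f² − 1/n_i²), and the Z² and hc factors cancel in the ratio.
λ₁/λ₂ = (1/3² − 1/5²)/(1/1² − 1/4²) = 0.07111/0.9375 = 0.0759.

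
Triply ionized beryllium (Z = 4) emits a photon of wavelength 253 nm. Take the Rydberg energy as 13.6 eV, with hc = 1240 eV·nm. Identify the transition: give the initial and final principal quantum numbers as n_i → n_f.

The photon energy is ΔE = hc/λ = 1240 / 253 = 4.901 eV.
With Z = 4, ΔE = 217.6 × (1/n_f² − 1/n_i²), so 1/n_f² − 1/n_i² = 0.02252.
Trying n_f = 4 gives 1/n_i² = 0.03998, i.e. n_i ≈ 5; this pair matches.

n_i = 5, n_f = 4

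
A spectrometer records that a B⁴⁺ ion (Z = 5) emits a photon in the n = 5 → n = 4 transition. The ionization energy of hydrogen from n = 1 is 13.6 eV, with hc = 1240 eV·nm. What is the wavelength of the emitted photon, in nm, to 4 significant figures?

For Z = 5 the level energies scale as Z², so the effective Rydberg energy is 13.6 × 25 = 340.0 eV.
ΔE = 340.0 × (1/4² − 1/5²) = 340.0 × 0.02250 = 7.650 eV.
λ = hc/ΔE = 1240 / 7.650 = 162.1 nm.

162.1 nm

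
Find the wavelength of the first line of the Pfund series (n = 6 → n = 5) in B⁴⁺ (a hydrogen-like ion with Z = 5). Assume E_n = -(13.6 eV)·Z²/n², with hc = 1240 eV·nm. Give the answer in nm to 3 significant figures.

298 nm

The Pfund series terminates on n_f = 5; the first line has n_i = 5+1 = 6.
ΔE = 340.0 × (1/5² − 1/6²) = 4.156 eV.
λ = 1240 / 4.156 = 298 nm.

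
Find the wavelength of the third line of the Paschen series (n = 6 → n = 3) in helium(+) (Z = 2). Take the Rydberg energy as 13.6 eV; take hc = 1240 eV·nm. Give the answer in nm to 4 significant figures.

273.5 nm

The Paschen series terminates on n_f = 3; the third line has n_i = 3+3 = 6.
ΔE = 54.40 × (1/3² − 1/6²) = 4.533 eV.
λ = 1240 / 4.533 = 273.5 nm.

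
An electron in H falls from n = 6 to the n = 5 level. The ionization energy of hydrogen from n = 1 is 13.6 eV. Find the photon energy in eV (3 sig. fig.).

0.166 eV

E_6 = −13.60/36 = −0.3778 eV and E_5 = −13.60/25 = −0.5440 eV.
The photon energy is |E_6 − E_5| = 0.166 eV.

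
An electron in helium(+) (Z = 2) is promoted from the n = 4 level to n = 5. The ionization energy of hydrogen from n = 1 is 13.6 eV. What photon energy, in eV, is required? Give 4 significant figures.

The Bohr energies scale as Z², so for Z = 2: E_n = −54.40/n² eV.
E_5 = −54.40/25 = −2.176 eV and E_4 = −54.40/16 = −3.400 eV.
The photon energy is |E_5 − E_4| = 1.224 eV.

1.224 eV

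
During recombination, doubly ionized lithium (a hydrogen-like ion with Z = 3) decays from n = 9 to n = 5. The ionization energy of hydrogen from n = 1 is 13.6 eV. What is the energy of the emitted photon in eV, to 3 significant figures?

The Bohr energies scale as Z², so for Z = 3: E_n = −122.4/n² eV.
E_9 = −122.4/81 = −1.511 eV and E_5 = −122.4/25 = −4.896 eV.
The photon energy is |E_9 − E_5| = 3.38 eV.

3.38 eV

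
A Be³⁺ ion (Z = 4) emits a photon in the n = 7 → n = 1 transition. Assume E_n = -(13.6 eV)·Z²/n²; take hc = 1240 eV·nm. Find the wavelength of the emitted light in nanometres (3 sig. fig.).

5.82 nm

For Z = 4 the level energies scale as Z², so the effective Rydberg energy is 13.6 × 16 = 217.6 eV.
ΔE = 217.6 × (1/1² − 1/7²) = 217.6 × 0.9796 = 213.2 eV.
λ = hc/ΔE = 1240 / 213.2 = 5.82 nm.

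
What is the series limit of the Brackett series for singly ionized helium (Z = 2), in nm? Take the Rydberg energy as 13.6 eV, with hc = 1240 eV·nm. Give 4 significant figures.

The Brackett series has lower level n_f = 4; the series limit corresponds to n_i → ∞.
ΔE_max = 13.6 × 4 / 4² = 3.400 eV.
λ_min = 1240 / 3.400 = 364.7 nm.

364.7 nm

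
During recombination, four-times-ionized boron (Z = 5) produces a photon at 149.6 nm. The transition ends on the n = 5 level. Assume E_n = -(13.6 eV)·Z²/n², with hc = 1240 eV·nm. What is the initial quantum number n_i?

The photon energy is ΔE = hc/λ = 1240 / 149.6 = 8.289 eV.
With Z = 5, ΔE = 340.0 × (1/n_f² − 1/n_i²), so 1/n_f² − 1/n_i² = 0.02438.
With n_f = 5: 1/n_i² = 1/25 − 0.02438 = 0.01562, so n_i ≈ 8.00.

n_i = 8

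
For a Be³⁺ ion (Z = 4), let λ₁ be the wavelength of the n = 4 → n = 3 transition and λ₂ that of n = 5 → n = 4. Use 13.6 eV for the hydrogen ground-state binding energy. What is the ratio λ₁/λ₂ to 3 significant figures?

0.463

λ ∝ 1/ΔE ∝ 1/(1/n_f² − 1/n_i²), and the Z² and hc factors cancel in the ratio.
λ₁/λ₂ = (1/4² − 1/5²)/(1/3² − 1/4²) = 0.02250/0.04861 = 0.463.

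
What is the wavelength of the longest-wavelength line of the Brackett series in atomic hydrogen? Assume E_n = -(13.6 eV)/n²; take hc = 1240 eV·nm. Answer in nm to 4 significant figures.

4052 nm

The Brackett series terminates on n_f = 4; the first line has n_i = 4+1 = 5.
ΔE = 13.60 × (1/4² − 1/5²) = 0.3060 eV.
λ = 1240 / 0.3060 = 4052 nm.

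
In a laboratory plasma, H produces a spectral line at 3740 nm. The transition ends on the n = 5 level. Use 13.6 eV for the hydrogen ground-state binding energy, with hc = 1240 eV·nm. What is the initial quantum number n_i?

n_i = 8

The photon energy is ΔE = hc/λ = 1240 / 3740 = 0.3316 eV.
With Z = 1, ΔE = 13.60 × (1/n_f² − 1/n_i²), so 1/n_f² − 1/n_i² = 0.02438.
With n_f = 5: 1/n_i² = 1/25 − 0.02438 = 0.01562, so n_i ≈ 8.00.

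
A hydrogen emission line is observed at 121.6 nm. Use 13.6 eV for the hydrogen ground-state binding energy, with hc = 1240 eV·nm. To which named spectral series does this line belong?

Lyman

ΔE = 1240/121.6 = 10.20 eV.
This matches 13.6 × (1/1² − 1/2²), so n_f = 1: the Lyman series.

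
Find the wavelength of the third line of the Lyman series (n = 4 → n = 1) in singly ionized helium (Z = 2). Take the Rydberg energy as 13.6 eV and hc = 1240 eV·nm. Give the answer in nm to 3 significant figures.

24.3 nm

The Lyman series terminates on n_f = 1; the third line has n_i = 1+3 = 4.
ΔE = 54.40 × (1/1² − 1/4²) = 51.00 eV.
λ = 1240 / 51.00 = 24.3 nm.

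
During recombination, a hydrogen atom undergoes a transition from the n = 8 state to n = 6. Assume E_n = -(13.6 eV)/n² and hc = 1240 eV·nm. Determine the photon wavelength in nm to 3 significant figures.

ΔE = 13.60 × (1/6² − 1/8²) = 13.60 × 0.01215 = 0.1653 eV.
λ = hc/ΔE = 1240 / 0.1653 = 7500 nm.

7500 nm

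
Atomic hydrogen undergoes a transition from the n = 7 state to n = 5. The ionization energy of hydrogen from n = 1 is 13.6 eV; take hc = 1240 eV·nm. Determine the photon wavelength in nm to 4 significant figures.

ΔE = 13.60 × (1/5² − 1/7²) = 13.60 × 0.01959 = 0.2664 eV.
λ = hc/ΔE = 1240 / 0.2664 = 4654 nm.

4654 nm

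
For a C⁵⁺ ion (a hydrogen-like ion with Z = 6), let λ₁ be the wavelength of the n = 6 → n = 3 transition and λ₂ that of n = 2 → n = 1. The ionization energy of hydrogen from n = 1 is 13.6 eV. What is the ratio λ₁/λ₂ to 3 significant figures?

λ ∝ 1/ΔE ∝ 1/(1/n_f² − 1/n_i²), and the Z² and hc factors cancel in the ratio.
λ₁/λ₂ = (1/1² − 1/2²)/(1/3² − 1/6²) = 0.7500/0.08333 = 9.00.

9.00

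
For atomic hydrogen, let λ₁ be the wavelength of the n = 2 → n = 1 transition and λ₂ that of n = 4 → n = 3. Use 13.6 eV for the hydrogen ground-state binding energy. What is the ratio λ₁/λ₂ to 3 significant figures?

λ ∝ 1/ΔE ∝ 1/(1/n_f² − 1/n_i²), and the Z² and hc factors cancel in the ratio.
λ₁/λ₂ = (1/3² − 1/4²)/(1/1² − 1/2²) = 0.04861/0.7500 = 0.0648.

0.0648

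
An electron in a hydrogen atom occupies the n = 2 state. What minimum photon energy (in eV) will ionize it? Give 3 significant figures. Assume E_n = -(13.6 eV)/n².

3.40 eV

E_2 = −13.60/4 = −3.40 eV, so ionization (to E = 0) requires 3.40 eV.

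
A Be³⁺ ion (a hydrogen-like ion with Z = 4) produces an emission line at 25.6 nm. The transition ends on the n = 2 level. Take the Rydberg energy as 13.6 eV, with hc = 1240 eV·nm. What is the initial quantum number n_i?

n_i = 6

The photon energy is ΔE = hc/λ = 1240 / 25.6 = 48.44 eV.
With Z = 4, ΔE = 217.6 × (1/n_f² − 1/n_i²), so 1/n_f² − 1/n_i² = 0.2226.
With n_f = 2: 1/n_i² = 1/4 − 0.2226 = 0.02740, so n_i ≈ 6.04.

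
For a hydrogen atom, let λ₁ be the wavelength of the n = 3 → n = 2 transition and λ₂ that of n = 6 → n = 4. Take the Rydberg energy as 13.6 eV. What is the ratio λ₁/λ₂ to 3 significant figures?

0.250

λ ∝ 1/ΔE ∝ 1/(1/n_f² − 1/n_i²), and the Z² and hc factors cancel in the ratio.
λ₁/λ₂ = (1/4² − 1/6²)/(1/2² − 1/3²) = 0.03472/0.1389 = 0.250.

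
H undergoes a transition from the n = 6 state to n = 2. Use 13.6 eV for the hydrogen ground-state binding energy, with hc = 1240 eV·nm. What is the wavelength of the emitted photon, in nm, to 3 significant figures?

ΔE = 13.60 × (1/2² − 1/6²) = 13.60 × 0.2222 = 3.022 eV.
λ = hc/ΔE = 1240 / 3.022 = 410 nm.
This line belongs to the Balmer series.

410 nm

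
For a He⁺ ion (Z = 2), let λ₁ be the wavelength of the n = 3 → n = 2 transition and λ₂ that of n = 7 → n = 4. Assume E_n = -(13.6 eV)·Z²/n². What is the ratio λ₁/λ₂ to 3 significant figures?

0.303

λ ∝ 1/ΔE ∝ 1/(1/n_f² − 1/n_i²), and the Z² and hc factors cancel in the ratio.
λ₁/λ₂ = (1/4² − 1/7²)/(1/2² − 1/3²) = 0.04209/0.1389 = 0.303.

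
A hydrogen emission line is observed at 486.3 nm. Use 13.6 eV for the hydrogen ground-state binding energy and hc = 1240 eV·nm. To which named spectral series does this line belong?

ΔE = 1240/486.3 = 2.550 eV.
This matches 13.6 × (1/2² − 1/4²), so n_f = 2: the Balmer series.

Balmer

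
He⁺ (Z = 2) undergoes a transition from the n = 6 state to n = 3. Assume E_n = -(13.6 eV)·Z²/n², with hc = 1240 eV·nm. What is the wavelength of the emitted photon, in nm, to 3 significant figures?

For Z = 2 the level energies scale as Z², so the effective Rydberg energy is 13.6 × 4 = 54.40 eV.
ΔE = 54.40 × (1/3² − 1/6²) = 54.40 × 0.08333 = 4.533 eV.
λ = hc/ΔE = 1240 / 4.533 = 274 nm.

274 nm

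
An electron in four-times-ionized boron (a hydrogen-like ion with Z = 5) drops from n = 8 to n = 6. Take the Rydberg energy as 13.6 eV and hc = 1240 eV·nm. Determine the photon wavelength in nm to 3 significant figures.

300 nm

For Z = 5 the level energies scale as Z², so the effective Rydberg energy is 13.6 × 25 = 340.0 eV.
ΔE = 340.0 × (1/6² − 1/8²) = 340.0 × 0.01215 = 4.132 eV.
λ = hc/ΔE = 1240 / 4.132 = 300 nm.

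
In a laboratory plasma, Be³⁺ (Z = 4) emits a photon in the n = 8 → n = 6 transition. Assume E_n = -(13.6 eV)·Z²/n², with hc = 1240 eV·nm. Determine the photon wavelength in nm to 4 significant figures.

468.9 nm

For Z = 4 the level energies scale as Z², so the effective Rydberg energy is 13.6 × 16 = 217.6 eV.
ΔE = 217.6 × (1/6² − 1/8²) = 217.6 × 0.01215 = 2.644 eV.
λ = hc/ΔE = 1240 / 2.644 = 468.9 nm.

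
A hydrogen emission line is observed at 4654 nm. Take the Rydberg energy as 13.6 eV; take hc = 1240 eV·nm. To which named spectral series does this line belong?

Pfund

ΔE = 1240/4654 = 0.2664 eV.
This matches 13.6 × (1/5² − 1/7²), so n_f = 5: the Pfund series.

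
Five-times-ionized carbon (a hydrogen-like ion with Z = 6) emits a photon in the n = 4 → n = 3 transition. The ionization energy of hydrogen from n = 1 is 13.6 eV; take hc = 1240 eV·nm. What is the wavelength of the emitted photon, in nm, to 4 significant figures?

For Z = 6 the level energies scale as Z², so the effective Rydberg energy is 13.6 × 36 = 489.6 eV.
ΔE = 489.6 × (1/3² − 1/4²) = 489.6 × 0.04861 = 23.80 eV.
λ = hc/ΔE = 1240 / 23.80 = 52.10 nm.

52.10 nm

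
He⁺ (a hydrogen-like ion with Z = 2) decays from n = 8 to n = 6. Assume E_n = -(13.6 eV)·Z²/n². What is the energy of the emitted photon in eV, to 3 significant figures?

The Bohr energies scale as Z², so for Z = 2: E_n = −54.40/n² eV.
E_8 = −54.40/64 = −0.8500 eV and E_6 = −54.40/36 = −1.511 eV.
The photon energy is |E_8 − E_6| = 0.661 eV.

0.661 eV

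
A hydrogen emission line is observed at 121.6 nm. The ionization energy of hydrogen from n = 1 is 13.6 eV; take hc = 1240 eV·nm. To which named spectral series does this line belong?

Lyman

ΔE = 1240/121.6 = 10.20 eV.
This matches 13.6 × (1/1² − 1/2²), so n_f = 1: the Lyman series.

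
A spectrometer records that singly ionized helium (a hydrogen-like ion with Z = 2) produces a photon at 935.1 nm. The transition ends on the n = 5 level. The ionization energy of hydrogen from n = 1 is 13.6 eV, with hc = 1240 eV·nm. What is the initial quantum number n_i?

n_i = 8

The photon energy is ΔE = hc/λ = 1240 / 935.1 = 1.326 eV.
With Z = 2, ΔE = 54.40 × (1/n_f² − 1/n_i²), so 1/n_f² − 1/n_i² = 0.02438.
With n_f = 5: 1/n_i² = 1/25 − 0.02438 = 0.01562, so n_i ≈ 8.00.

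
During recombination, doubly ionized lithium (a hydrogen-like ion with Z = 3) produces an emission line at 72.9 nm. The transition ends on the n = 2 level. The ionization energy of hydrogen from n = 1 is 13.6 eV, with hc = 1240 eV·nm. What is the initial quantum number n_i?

The photon energy is ΔE = hc/λ = 1240 / 72.9 = 17.01 eV.
With Z = 3, ΔE = 122.4 × (1/n_f² − 1/n_i²), so 1/n_f² − 1/n_i² = 0.1390.
With n_f = 2: 1/n_i² = 1/4 − 0.1390 = 0.1110, so n_i ≈ 3.00.

n_i = 3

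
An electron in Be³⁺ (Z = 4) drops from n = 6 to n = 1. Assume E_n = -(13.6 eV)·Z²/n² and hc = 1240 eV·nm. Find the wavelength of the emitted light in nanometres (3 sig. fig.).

For Z = 4 the level energies scale as Z², so the effective Rydberg energy is 13.6 × 16 = 217.6 eV.
ΔE = 217.6 × (1/1² − 1/6²) = 217.6 × 0.9722 = 211.6 eV.
λ = hc/ΔE = 1240 / 211.6 = 5.86 nm.

5.86 nm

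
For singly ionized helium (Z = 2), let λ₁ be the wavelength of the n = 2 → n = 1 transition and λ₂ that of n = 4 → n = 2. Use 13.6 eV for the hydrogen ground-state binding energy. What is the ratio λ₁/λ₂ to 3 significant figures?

λ ∝ 1/ΔE ∝ 1/(1/n_f² − 1/n_i²), and the Z² and hc factors cancel in the ratio.
λ₁/λ₂ = (1/2² − 1/4²)/(1/1² − 1/2²) = 0.1875/0.7500 = 0.250.

0.250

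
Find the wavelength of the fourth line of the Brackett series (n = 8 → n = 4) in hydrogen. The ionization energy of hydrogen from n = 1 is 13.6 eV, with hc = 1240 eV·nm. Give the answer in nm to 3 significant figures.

1950 nm

The Brackett series terminates on n_f = 4; the fourth line has n_i = 4+4 = 8.
ΔE = 13.60 × (1/4² − 1/8²) = 0.6375 eV.
λ = 1240 / 0.6375 = 1950 nm.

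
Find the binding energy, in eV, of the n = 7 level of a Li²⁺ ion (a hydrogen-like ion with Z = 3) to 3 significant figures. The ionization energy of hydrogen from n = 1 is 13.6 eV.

2.50 eV

E_n = −13.6 Z²/n² = −122.4/n² eV for Z = 3.
E_7 = −122.4/49 = −2.50 eV, so ionization (to E = 0) requires 2.50 eV.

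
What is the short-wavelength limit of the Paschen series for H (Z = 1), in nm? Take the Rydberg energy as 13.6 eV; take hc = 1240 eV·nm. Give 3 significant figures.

The Paschen series has lower level n_f = 3; the series limit corresponds to n_i → ∞.
ΔE_max = 13.6 × 1 / 3² = 1.511 eV.
λ_min = 1240 / 1.511 = 821 nm.

821 nm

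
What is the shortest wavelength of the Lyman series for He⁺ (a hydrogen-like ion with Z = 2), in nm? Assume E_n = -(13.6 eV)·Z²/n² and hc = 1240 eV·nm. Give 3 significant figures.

The Lyman series has lower level n_f = 1; the series limit corresponds to n_i → ∞.
ΔE_max = 13.6 × 4 / 1² = 54.40 eV.
λ_min = 1240 / 54.40 = 22.8 nm.

22.8 nm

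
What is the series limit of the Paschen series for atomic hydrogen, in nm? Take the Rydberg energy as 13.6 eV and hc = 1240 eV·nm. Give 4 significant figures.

The Paschen series has lower level n_f = 3; the series limit corresponds to n_i → ∞.
ΔE_max = 13.6 × 1 / 3² = 1.511 eV.
λ_min = 1240 / 1.511 = 820.6 nm.

820.6 nm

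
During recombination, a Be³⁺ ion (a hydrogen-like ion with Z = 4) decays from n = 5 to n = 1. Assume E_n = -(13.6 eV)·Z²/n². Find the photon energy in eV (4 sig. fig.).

208.9 eV

The Bohr energies scale as Z², so for Z = 4: E_n = −217.6/n² eV.
E_5 = −217.6/25 = −8.704 eV and E_1 = −217.6/1 = −217.6 eV.
The photon energy is |E_5 − E_1| = 208.9 eV.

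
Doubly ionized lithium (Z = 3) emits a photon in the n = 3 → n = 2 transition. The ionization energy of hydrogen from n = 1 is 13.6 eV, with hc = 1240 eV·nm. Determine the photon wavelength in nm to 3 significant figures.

For Z = 3 the level energies scale as Z², so the effective Rydberg energy is 13.6 × 9 = 122.4 eV.
ΔE = 122.4 × (1/2² − 1/3²) = 122.4 × 0.1389 = 17.00 eV.
λ = hc/ΔE = 1240 / 17.00 = 72.9 nm.

72.9 nm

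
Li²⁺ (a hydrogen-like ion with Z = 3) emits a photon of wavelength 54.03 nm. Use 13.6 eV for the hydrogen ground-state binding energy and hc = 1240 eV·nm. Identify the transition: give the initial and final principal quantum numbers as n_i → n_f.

n_i = 4, n_f = 2

The photon energy is ΔE = hc/λ = 1240 / 54.03 = 22.95 eV.
With Z = 3, ΔE = 122.4 × (1/n_f² − 1/n_i²), so 1/n_f² − 1/n_i² = 0.1875.
Trying n_f = 2 gives 1/n_i² = 0.06250, i.e. n_i ≈ 4; this pair matches.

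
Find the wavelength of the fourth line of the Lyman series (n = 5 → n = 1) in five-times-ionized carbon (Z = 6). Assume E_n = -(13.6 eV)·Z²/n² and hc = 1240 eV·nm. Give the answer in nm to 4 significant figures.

The Lyman series terminates on n_f = 1; the fourth line has n_i = 1+4 = 5.
ΔE = 489.6 × (1/1² − 1/5²) = 470.0 eV.
λ = 1240 / 470.0 = 2.638 nm.

2.638 nm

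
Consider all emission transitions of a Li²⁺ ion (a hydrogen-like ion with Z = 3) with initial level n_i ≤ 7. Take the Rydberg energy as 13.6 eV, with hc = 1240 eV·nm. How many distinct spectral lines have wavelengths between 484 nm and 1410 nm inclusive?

Enumerate all n_i → n_f pairs with 1 ≤ n_f < n_i ≤ 7 and compute λ = 1240 / [13.6·9·(1/n_f² − 1/n_i²)].
Lines falling in [484, 1410] nm: 7→5 (517.1 nm), 6→5 (828.9 nm), 7→6 (1375 nm).

3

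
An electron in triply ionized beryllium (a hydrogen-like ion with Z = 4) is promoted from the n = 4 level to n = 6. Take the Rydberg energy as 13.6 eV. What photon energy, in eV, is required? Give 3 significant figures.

7.56 eV

The Bohr energies scale as Z², so for Z = 4: E_n = −217.6/n² eV.
E_6 = −217.6/36 = −6.044 eV and E_4 = −217.6/16 = −13.60 eV.
The photon energy is |E_6 − E_4| = 7.56 eV.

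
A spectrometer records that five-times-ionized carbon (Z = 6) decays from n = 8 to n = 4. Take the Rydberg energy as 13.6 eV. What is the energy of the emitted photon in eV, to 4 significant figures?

22.95 eV

The Bohr energies scale as Z², so for Z = 6: E_n = −489.6/n² eV.
E_8 = −489.6/64 = −7.650 eV and E_4 = −489.6/16 = −30.60 eV.
The photon energy is |E_8 − E_4| = 22.95 eV.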